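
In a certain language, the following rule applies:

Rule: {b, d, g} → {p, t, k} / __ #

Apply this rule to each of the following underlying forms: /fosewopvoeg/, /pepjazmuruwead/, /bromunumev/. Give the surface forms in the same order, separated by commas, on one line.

fosewopvoek, pepjazmuruweat, bromunumev

/fosewopvoeg/: /g/ is a voiced stop in word-final position, so it devoices to [k]. → [fosewopvoek].
/pepjazmuruwead/: /d/ is a voiced stop in word-final position, so it devoices to [t]. → [pepjazmuruweat].
/bromunumev/: the rule's environment is not met; surfaces unchanged as [bromunumev].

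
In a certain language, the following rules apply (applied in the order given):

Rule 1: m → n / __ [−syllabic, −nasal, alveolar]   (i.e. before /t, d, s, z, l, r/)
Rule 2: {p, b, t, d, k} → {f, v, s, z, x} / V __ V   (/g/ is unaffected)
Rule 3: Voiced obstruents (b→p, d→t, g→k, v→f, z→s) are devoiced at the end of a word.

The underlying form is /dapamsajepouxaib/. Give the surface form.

dafansajefouxaip

Rule 1 (nasal place assimilation): /m/ precedes the alveolar consonant /s/, so it assimilates in place to [n]. /dapamsajepouxaib/ → dapansajepouxaib.
Rule 2 (intervocalic spirantization): /p/ is a stop between vowels /a/ and /a/, so it spirantizes to the fricative [f]. /p/ is a stop between vowels /e/ and /o/, so it spirantizes to the fricative [f]. /dapansajepouxaib/ → dafansajefouxaib.
Rule 3 (final devoicing): /b/ is a voiced obstruent in word-final position, so it devoices to [p]. /dafansajefouxaib/ → dafansajefouxaip.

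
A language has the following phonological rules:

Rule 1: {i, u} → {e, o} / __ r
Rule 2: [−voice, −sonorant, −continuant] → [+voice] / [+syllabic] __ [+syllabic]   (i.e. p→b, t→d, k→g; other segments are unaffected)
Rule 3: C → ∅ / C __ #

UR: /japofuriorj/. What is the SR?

jaboforior

Rule 1 (pre-rhotic lowering): /u/ is a high vowel immediately before /r/, so it lowers to [o]. /japofuriorj/ → japoforiorj.
Rule 2 (intervocalic voicing): /p/ is a voiceless stop between vowels /a/ and /o/, so it voices to [b]. /japoforiorj/ → jaboforiorj.
Rule 3 (final cluster simplification): /j/ is the second consonant of a word-final cluster /rj/, so it deletes. /jaboforiorj/ → jaboforior.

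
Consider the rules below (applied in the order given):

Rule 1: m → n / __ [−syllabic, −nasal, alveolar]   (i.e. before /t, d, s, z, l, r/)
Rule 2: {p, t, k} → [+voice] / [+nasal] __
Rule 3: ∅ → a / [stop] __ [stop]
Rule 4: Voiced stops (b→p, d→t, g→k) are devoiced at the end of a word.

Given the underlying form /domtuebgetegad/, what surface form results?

donduebagetegat

Rule 1 (nasal place assimilation): /m/ precedes the alveolar consonant /t/, so it assimilates in place to [n]. /domtuebgetegad/ → dontuebgetegad.
Rule 2 (post-nasal voicing): /t/ is a voiceless stop immediately after the nasal /n/, so it voices to [d]. /dontuebgetegad/ → donduebgetegad.
Rule 3 (stop-cluster a-epenthesis): /b/ and /g/ form a stop–stop cluster, so [a] is inserted between them. /donduebgetegad/ → donduebagetegad.
Rule 4 (final devoicing): /d/ is a voiced stop in word-final position, so it devoices to [t]. /donduebagetegad/ → donduebagetegat.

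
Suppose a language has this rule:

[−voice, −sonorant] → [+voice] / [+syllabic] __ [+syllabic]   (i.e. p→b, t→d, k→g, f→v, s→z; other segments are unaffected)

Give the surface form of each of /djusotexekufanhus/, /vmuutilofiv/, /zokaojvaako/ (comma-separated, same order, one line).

djuzodexeguvanhus, vmuudiloviv, zogaojvaago

/djusotexekufanhus/: /s/ is a voiceless obstruent between vowels /u/ and /o/, so it voices to [z]. /t/ is a voiceless obstruent between vowels /o/ and /e/, so it voices to [d]. /k/ is a voiceless obstruent between vowels /e/ and /u/, so it voices to [g]. /f/ is a voiceless obstruent between vowels /u/ and /a/, so it voices to [v]. → [djuzodexeguvanhus].
/vmuutilofiv/: /t/ is a voiceless obstruent between vowels /u/ and /i/, so it voices to [d]. /f/ is a voiceless obstruent between vowels /o/ and /i/, so it voices to [v]. → [vmuudiloviv].
/zokaojvaako/: /k/ is a voiceless obstruent between vowels /o/ and /a/, so it voices to [g]. /k/ is a voiceless obstruent between vowels /a/ and /o/, so it voices to [g]. → [zogaojvaago].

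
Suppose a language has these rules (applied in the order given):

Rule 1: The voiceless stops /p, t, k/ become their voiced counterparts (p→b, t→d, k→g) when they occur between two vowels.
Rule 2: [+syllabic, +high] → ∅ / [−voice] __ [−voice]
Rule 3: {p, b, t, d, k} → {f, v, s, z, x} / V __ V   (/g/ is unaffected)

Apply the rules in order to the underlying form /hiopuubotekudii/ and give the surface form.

Rule 1 (intervocalic voicing): /p/ is a voiceless stop between vowels /o/ and /u/, so it voices to [b]. /t/ is a voiceless stop between vowels /o/ and /e/, so it voices to [d]. /k/ is a voiceless stop between vowels /e/ and /u/, so it voices to [g]. /hiopuubotekudii/ → hiobuubodegudii.
Rule 2 (high vowel syncope): no segment meets the environment; /hiobuubodegudii/ is unchanged.
Rule 3 (intervocalic spirantization): /b/ is a stop between vowels /o/ and /u/, so it spirantizes to the fricative [v]. /b/ is a stop between vowels /u/ and /o/, so it spirantizes to the fricative [v]. /d/ is a stop between vowels /o/ and /e/, so it spirantizes to the fricative [z]. /d/ is a stop between vowels /u/ and /i/, so it spirantizes to the fricative [z]. /hiobuubodegudii/ → hiovuuvozeguzii.

hiovuuvozeguzii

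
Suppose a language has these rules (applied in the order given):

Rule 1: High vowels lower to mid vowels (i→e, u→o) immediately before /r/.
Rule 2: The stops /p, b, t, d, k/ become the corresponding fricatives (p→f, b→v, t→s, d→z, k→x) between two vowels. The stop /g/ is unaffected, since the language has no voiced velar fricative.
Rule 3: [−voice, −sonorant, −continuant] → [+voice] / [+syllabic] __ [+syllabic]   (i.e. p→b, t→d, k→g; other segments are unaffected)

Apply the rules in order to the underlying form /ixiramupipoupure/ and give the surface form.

Rule 1 (pre-rhotic lowering): /i/ is a high vowel immediately before /r/, so it lowers to [e]. /u/ is a high vowel immediately before /r/, so it lowers to [o]. /ixiramupipoupure/ → ixeramupipoupore.
Rule 2 (intervocalic spirantization): /p/ is a stop between vowels /u/ and /i/, so it spirantizes to the fricative [f]. /p/ is a stop between vowels /i/ and /o/, so it spirantizes to the fricative [f]. /p/ is a stop between vowels /u/ and /o/, so it spirantizes to the fricative [f]. /ixeramupipoupore/ → ixeramufifoufore.
Rule 3 (intervocalic voicing): no segment meets the environment; /ixeramufifoufore/ is unchanged.

ixeramufifoufore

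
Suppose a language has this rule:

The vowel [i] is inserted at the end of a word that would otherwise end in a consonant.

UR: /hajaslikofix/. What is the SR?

hajaslikofixi

the form ends in the consonant /x/, so [i] is inserted word-finally.
Surface form: [hajaslikofixi].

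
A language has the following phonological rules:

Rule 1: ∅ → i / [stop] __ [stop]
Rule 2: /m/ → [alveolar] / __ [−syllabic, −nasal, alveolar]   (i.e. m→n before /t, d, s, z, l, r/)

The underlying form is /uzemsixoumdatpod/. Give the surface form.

Rule 1 (stop-cluster i-epenthesis): /t/ and /p/ form a stop–stop cluster, so [i] is inserted between them. /uzemsixoumdatpod/ → uzemsixoumdatipod.
Rule 2 (nasal place assimilation): /m/ precedes the alveolar consonant /s/, so it assimilates in place to [n]. /m/ precedes the alveolar consonant /d/, so it assimilates in place to [n]. /uzemsixoumdatipod/ → uzensixoundatipod.

uzensixoundatipod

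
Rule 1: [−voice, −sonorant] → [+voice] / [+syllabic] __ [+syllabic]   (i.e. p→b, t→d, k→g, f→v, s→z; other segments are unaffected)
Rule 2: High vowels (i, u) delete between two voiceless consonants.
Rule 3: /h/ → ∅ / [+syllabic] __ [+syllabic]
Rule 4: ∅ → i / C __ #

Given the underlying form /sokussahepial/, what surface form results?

sogussaebiali

Rule 1 (intervocalic voicing): /k/ is a voiceless obstruent between vowels /o/ and /u/, so it voices to [g]. /p/ is a voiceless obstruent between vowels /e/ and /i/, so it voices to [b]. /sokussahepial/ → sogussahebial.
Rule 2 (high vowel syncope): no segment meets the environment; /sogussahebial/ is unchanged.
Rule 3 (intervocalic h-deletion): /h/ occurs between vowels /a/ and /e/, so it deletes. /sogussahebial/ → sogussaebial.
Rule 4 (final i-epenthesis): the form ends in the consonant /l/, so [i] is inserted word-finally. /sogussaebial/ → sogussaebiali.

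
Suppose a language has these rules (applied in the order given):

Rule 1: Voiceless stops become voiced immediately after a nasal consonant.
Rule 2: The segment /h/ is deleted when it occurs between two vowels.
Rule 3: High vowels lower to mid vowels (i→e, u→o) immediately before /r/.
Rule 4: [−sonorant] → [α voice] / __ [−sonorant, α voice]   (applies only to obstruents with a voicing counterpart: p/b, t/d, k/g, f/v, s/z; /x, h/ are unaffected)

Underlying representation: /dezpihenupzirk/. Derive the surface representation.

despienubzerk

Rule 1 (post-nasal voicing): no segment meets the environment; /dezpihenupzirk/ is unchanged.
Rule 2 (intervocalic h-deletion): /h/ occurs between vowels /i/ and /e/, so it deletes. /dezpihenupzirk/ → dezpienupzirk.
Rule 3 (pre-rhotic lowering): /i/ is a high vowel immediately before /r/, so it lowers to [e]. /dezpienupzirk/ → dezpienupzerk.
Rule 4 (regressive voicing assimilation): /z/ precedes the voiceless obstruent /p/, so it devoices to [s] by assimilation. /p/ precedes the voiced obstruent /z/, so it voices to [b] by assimilation. /dezpienupzerk/ → despienubzerk.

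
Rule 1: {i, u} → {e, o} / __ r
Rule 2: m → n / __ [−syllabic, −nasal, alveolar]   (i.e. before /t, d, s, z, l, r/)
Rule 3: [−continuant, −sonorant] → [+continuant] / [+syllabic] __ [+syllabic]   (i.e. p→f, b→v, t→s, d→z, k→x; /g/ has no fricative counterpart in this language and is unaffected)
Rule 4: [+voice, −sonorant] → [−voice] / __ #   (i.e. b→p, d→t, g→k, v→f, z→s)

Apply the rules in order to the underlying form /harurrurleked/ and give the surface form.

Rule 1 (pre-rhotic lowering): /u/ is a high vowel immediately before /r/, so it lowers to [o]. /u/ is a high vowel immediately before /r/, so it lowers to [o]. /harurrurleked/ → harorrorleked.
Rule 2 (nasal place assimilation): no segment meets the environment; /harorrorleked/ is unchanged.
Rule 3 (intervocalic spirantization): /k/ is a stop between vowels /e/ and /e/, so it spirantizes to the fricative [x]. /harorrorleked/ → harorrorlexed.
Rule 4 (final devoicing): /d/ is a voiced obstruent in word-final position, so it devoices to [t]. /harorrorlexed/ → harorrorlexet.

harorrorlexet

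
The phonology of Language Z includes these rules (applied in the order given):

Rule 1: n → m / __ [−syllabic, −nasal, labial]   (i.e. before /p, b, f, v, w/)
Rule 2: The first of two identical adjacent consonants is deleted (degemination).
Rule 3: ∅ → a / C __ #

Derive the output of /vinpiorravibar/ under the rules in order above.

Rule 1 (nasal place assimilation): /n/ precedes the labial consonant /p/, so it assimilates in place to [m]. /vinpiorravibar/ → vimpiorravibar.
Rule 2 (degemination): /rr/ is a geminate; the first /r/ deletes. /vimpiorravibar/ → vimpioravibar.
Rule 3 (final a-epenthesis): the form ends in the consonant /r/, so [a] is inserted word-finally. /vimpioravibar/ → vimpioravibara.

vimpioravibara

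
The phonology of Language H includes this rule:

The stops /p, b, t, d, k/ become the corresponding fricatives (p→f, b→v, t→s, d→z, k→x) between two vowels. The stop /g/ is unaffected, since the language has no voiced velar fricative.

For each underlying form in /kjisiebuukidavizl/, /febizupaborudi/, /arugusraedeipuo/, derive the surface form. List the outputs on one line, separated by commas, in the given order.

/kjisiebuukidavizl/: /b/ is a stop between vowels /e/ and /u/, so it spirantizes to the fricative [v]. /k/ is a stop between vowels /u/ and /i/, so it spirantizes to the fricative [x]. /d/ is a stop between vowels /i/ and /a/, so it spirantizes to the fricative [z]. → [kjisievuuxizavizl].
/febizupaborudi/: /b/ is a stop between vowels /e/ and /i/, so it spirantizes to the fricative [v]. /p/ is a stop between vowels /u/ and /a/, so it spirantizes to the fricative [f]. /b/ is a stop between vowels /a/ and /o/, so it spirantizes to the fricative [v]. /d/ is a stop between vowels /u/ and /i/, so it spirantizes to the fricative [z]. → [fevizufavoruzi].
/arugusraedeipuo/: /d/ is a stop between vowels /e/ and /e/, so it spirantizes to the fricative [z]. /p/ is a stop between vowels /i/ and /u/, so it spirantizes to the fricative [f]. → [arugusraezeifuo].

kjisievuuxizavizl, fevizufavoruzi, arugusraezeifuo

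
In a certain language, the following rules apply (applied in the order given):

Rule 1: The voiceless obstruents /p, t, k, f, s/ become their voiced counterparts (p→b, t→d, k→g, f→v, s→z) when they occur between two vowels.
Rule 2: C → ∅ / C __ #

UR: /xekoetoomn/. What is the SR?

xegoedoom

Rule 1 (intervocalic voicing): /k/ is a voiceless obstruent between vowels /e/ and /o/, so it voices to [g]. /t/ is a voiceless obstruent between vowels /e/ and /o/, so it voices to [d]. /xekoetoomn/ → xegoedoomn.
Rule 2 (final cluster simplification): /n/ is the second consonant of a word-final cluster /mn/, so it deletes. /xegoedoomn/ → xegoedoom.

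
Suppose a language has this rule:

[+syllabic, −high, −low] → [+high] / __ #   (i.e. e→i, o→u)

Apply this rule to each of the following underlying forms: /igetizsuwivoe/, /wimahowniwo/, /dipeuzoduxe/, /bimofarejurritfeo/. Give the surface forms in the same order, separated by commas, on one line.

/igetizsuwivoe/: /e/ is a mid vowel in word-final position, so it raises to [i]. → [igetizsuwivoi].
/wimahowniwo/: /o/ is a mid vowel in word-final position, so it raises to [u]. → [wimahowniwu].
/dipeuzoduxe/: /e/ is a mid vowel in word-final position, so it raises to [i]. → [dipeuzoduxi].
/bimofarejurritfeo/: /o/ is a mid vowel in word-final position, so it raises to [u]. → [bimofarejurritfeu].

igetizsuwivoi, wimahowniwu, dipeuzoduxi, bimofarejurritfeu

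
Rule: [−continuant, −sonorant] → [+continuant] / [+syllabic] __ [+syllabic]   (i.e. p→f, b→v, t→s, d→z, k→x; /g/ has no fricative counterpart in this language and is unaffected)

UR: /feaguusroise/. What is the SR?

feaguusroise

No segment of /feaguusroise/ meets the structural description of the rule, so the form surfaces unchanged.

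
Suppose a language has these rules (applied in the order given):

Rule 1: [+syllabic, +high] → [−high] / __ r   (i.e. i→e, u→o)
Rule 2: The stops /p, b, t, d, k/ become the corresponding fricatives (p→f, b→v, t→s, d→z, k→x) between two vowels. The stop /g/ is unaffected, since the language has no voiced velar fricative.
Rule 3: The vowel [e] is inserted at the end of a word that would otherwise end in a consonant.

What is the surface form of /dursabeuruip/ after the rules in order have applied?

Rule 1 (pre-rhotic lowering): /u/ is a high vowel immediately before /r/, so it lowers to [o]. /u/ is a high vowel immediately before /r/, so it lowers to [o]. /dursabeuruip/ → dorsabeoruip.
Rule 2 (intervocalic spirantization): /b/ is a stop between vowels /a/ and /e/, so it spirantizes to the fricative [v]. /dorsabeoruip/ → dorsaveoruip.
Rule 3 (final e-epenthesis): the form ends in the consonant /p/, so [e] is inserted word-finally. /dorsaveoruip/ → dorsaveoruipe.

dorsaveoruipe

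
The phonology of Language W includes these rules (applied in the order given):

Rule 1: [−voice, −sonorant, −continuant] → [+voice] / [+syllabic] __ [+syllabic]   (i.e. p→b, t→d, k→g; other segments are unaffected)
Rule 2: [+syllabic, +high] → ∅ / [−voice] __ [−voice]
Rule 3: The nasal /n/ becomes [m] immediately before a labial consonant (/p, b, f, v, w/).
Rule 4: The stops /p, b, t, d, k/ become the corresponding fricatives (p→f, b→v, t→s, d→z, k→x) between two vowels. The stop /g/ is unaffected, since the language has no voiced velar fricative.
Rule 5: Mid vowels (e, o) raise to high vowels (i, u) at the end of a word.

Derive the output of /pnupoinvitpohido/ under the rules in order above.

pnuvoimvitpohizu

Rule 1 (intervocalic voicing): /p/ is a voiceless stop between vowels /u/ and /o/, so it voices to [b]. /pnupoinvitpohido/ → pnuboinvitpohido.
Rule 2 (high vowel syncope): no segment meets the environment; /pnuboinvitpohido/ is unchanged.
Rule 3 (nasal place assimilation): /n/ precedes the labial consonant /v/, so it assimilates in place to [m]. /pnuboinvitpohido/ → pnuboimvitpohido.
Rule 4 (intervocalic spirantization): /b/ is a stop between vowels /u/ and /o/, so it spirantizes to the fricative [v]. /d/ is a stop between vowels /i/ and /o/, so it spirantizes to the fricative [z]. /pnuboimvitpohido/ → pnuvoimvitpohizo.
Rule 5 (final vowel raising): /o/ is a mid vowel in word-final position, so it raises to [u]. /pnuvoimvitpohizo/ → pnuvoimvitpohizu.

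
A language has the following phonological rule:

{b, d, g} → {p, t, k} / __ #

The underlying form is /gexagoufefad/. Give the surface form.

gexagoufefat

/d/ is a voiced stop in word-final position, so it devoices to [t].
The other instances of /g/ do not occur in the required environment and remain unchanged.
Surface form: [gexagoufefat].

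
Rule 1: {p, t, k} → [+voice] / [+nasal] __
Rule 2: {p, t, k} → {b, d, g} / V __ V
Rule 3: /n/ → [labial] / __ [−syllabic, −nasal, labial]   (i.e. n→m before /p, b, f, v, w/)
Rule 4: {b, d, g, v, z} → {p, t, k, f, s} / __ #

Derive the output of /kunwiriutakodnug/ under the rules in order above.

kumwiriudagodnuk

Rule 1 (post-nasal voicing): no segment meets the environment; /kunwiriutakodnug/ is unchanged.
Rule 2 (intervocalic voicing): /t/ is a voiceless stop between vowels /u/ and /a/, so it voices to [d]. /k/ is a voiceless stop between vowels /a/ and /o/, so it voices to [g]. /kunwiriutakodnug/ → kunwiriudagodnug.
Rule 3 (nasal place assimilation): /n/ precedes the labial consonant /w/, so it assimilates in place to [m]. /kunwiriudagodnug/ → kumwiriudagodnug.
Rule 4 (final devoicing): /g/ is a voiced obstruent in word-final position, so it devoices to [k]. /kumwiriudagodnug/ → kumwiriudagodnuk.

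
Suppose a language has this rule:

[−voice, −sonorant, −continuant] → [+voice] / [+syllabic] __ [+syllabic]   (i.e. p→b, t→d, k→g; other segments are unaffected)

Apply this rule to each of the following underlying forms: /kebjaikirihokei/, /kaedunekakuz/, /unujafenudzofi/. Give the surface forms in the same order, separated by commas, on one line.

kebjaigirihogei, kaedunegaguz, unujafenudzofi

/kebjaikirihokei/: /k/ is a voiceless stop between vowels /i/ and /i/, so it voices to [g]. /k/ is a voiceless stop between vowels /o/ and /e/, so it voices to [g]. → [kebjaigirihogei].
/kaedunekakuz/: /k/ is a voiceless stop between vowels /e/ and /a/, so it voices to [g]. /k/ is a voiceless stop between vowels /a/ and /u/, so it voices to [g]. → [kaedunegaguz].
/unujafenudzofi/: the rule's environment is not met; surfaces unchanged as [unujafenudzofi].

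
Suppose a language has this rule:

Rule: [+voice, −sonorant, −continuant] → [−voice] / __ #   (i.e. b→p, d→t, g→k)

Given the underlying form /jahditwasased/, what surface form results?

/d/ is a voiced stop in word-final position, so it devoices to [t].
Surface form: [jahditwasaset].

jahditwasaset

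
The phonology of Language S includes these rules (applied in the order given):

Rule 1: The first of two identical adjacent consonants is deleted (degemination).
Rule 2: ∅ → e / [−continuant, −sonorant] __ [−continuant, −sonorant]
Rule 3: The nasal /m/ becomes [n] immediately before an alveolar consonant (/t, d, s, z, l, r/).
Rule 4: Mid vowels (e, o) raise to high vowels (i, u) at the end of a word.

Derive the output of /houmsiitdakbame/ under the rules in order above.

Rule 1 (degemination): no segment meets the environment; /houmsiitdakbame/ is unchanged.
Rule 2 (stop-cluster e-epenthesis): /t/ and /d/ form a stop–stop cluster, so [e] is inserted between them. /k/ and /b/ form a stop–stop cluster, so [e] is inserted between them. /houmsiitdakbame/ → houmsiitedakebame.
Rule 3 (nasal place assimilation): /m/ precedes the alveolar consonant /s/, so it assimilates in place to [n]. /houmsiitedakebame/ → hounsiitedakebame.
Rule 4 (final vowel raising): /e/ is a mid vowel in word-final position, so it raises to [i]. /hounsiitedakebame/ → hounsiitedakebami.

hounsiitedakebami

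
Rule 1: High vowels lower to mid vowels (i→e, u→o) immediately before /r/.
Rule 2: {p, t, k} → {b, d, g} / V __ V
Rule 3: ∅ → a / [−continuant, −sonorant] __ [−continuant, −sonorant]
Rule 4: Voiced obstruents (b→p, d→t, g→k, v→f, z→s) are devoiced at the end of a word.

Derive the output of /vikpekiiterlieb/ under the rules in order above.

Rule 1 (pre-rhotic lowering): no segment meets the environment; /vikpekiiterlieb/ is unchanged.
Rule 2 (intervocalic voicing): /k/ is a voiceless stop between vowels /e/ and /i/, so it voices to [g]. /t/ is a voiceless stop between vowels /i/ and /e/, so it voices to [d]. /vikpekiiterlieb/ → vikpegiiderlieb.
Rule 3 (stop-cluster a-epenthesis): /k/ and /p/ form a stop–stop cluster, so [a] is inserted between them. /vikpegiiderlieb/ → vikapegiiderlieb.
Rule 4 (final devoicing): /b/ is a voiced obstruent in word-final position, so it devoices to [p]. /vikapegiiderlieb/ → vikapegiiderliep.

vikapegiiderliep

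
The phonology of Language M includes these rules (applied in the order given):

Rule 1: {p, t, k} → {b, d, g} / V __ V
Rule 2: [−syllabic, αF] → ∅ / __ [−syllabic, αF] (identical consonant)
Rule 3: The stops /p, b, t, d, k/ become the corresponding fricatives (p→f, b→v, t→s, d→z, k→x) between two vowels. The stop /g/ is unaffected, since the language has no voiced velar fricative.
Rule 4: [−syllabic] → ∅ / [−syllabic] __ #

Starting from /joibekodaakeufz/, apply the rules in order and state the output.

Rule 1 (intervocalic voicing): /k/ is a voiceless stop between vowels /e/ and /o/, so it voices to [g]. /k/ is a voiceless stop between vowels /a/ and /e/, so it voices to [g]. /joibekodaakeufz/ → joibegodaageufz.
Rule 2 (degemination): no segment meets the environment; /joibegodaageufz/ is unchanged.
Rule 3 (intervocalic spirantization): /b/ is a stop between vowels /i/ and /e/, so it spirantizes to the fricative [v]. /d/ is a stop between vowels /o/ and /a/, so it spirantizes to the fricative [z]. /joibegodaageufz/ → joivegozaageufz.
Rule 4 (final cluster simplification): /z/ is the second consonant of a word-final cluster /fz/, so it deletes. /joivegozaageufz/ → joivegozaageuf.

joivegozaageuf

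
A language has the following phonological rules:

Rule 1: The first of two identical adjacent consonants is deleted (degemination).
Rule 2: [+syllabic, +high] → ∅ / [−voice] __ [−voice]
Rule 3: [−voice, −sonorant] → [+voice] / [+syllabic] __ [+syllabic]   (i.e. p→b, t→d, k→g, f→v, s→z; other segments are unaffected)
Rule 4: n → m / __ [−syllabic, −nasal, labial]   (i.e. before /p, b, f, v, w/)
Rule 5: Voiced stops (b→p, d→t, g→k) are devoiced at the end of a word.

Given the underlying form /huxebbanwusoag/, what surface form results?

hxebamwuzoak

Rule 1 (degemination): /bb/ is a geminate; the first /b/ deletes. /huxebbanwusoag/ → huxebanwusoag.
Rule 2 (high vowel syncope): /u/ is a high vowel flanked by voiceless consonants /h/ and /x/, so it deletes. /huxebanwusoag/ → hxebanwusoag.
Rule 3 (intervocalic voicing): /s/ is a voiceless obstruent between vowels /u/ and /o/, so it voices to [z]. /hxebanwusoag/ → hxebanwuzoag.
Rule 4 (nasal place assimilation): /n/ precedes the labial consonant /w/, so it assimilates in place to [m]. /hxebanwuzoag/ → hxebamwuzoag.
Rule 5 (final devoicing): /g/ is a voiced stop in word-final position, so it devoices to [k]. /hxebamwuzoag/ → hxebamwuzoak.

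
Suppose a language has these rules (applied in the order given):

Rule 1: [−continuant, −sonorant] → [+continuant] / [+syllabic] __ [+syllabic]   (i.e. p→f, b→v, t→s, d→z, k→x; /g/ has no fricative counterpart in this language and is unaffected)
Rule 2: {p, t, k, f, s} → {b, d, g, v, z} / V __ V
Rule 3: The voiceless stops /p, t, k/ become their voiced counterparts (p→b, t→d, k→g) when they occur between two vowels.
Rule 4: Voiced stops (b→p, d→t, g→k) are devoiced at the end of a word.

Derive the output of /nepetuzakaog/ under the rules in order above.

Rule 1 (intervocalic spirantization): /p/ is a stop between vowels /e/ and /e/, so it spirantizes to the fricative [f]. /t/ is a stop between vowels /e/ and /u/, so it spirantizes to the fricative [s]. /k/ is a stop between vowels /a/ and /a/, so it spirantizes to the fricative [x]. /nepetuzakaog/ → nefesuzaxaog.
Rule 2 (intervocalic voicing): /f/ is a voiceless obstruent between vowels /e/ and /e/, so it voices to [v]. /s/ is a voiceless obstruent between vowels /e/ and /u/, so it voices to [z]. /nefesuzaxaog/ → nevezuzaxaog.
Rule 3 (intervocalic voicing): no segment meets the environment; /nevezuzaxaog/ is unchanged.
Rule 4 (final devoicing): /g/ is a voiced stop in word-final position, so it devoices to [k]. /nevezuzaxaog/ → nevezuzaxaok.

nevezuzaxaok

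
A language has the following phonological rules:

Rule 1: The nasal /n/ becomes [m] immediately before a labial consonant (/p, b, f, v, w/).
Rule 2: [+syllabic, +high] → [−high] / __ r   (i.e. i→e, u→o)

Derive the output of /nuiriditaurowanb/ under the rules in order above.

nueriditaorowamb

Rule 1 (nasal place assimilation): /n/ precedes the labial consonant /b/, so it assimilates in place to [m]. /nuiriditaurowanb/ → nuiriditaurowamb.
Rule 2 (pre-rhotic lowering): /i/ is a high vowel immediately before /r/, so it lowers to [e]. /u/ is a high vowel immediately before /r/, so it lowers to [o]. /nuiriditaurowamb/ → nueriditaorowamb.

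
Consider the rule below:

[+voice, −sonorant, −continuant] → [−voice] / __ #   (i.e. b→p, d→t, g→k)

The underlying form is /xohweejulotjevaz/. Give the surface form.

xohweejulotjevaz

No segment of /xohweejulotjevaz/ meets the structural description of the rule, so the form surfaces unchanged.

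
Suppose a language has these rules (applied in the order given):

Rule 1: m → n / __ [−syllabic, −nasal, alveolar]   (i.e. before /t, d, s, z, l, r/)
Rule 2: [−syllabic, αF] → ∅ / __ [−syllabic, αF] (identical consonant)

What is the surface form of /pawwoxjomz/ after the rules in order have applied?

Rule 1 (nasal place assimilation): /m/ precedes the alveolar consonant /z/, so it assimilates in place to [n]. /pawwoxjomz/ → pawwoxjonz.
Rule 2 (degemination): /ww/ is a geminate; the first /w/ deletes. /pawwoxjonz/ → pawoxjonz.

pawoxjonz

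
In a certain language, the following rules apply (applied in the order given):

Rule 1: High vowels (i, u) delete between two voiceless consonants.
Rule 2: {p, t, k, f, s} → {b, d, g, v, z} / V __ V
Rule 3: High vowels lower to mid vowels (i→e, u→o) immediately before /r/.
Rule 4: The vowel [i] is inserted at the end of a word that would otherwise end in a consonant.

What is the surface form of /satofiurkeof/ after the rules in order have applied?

sadoviorkeofi

Rule 1 (high vowel syncope): no segment meets the environment; /satofiurkeof/ is unchanged.
Rule 2 (intervocalic voicing): /t/ is a voiceless obstruent between vowels /a/ and /o/, so it voices to [d]. /f/ is a voiceless obstruent between vowels /o/ and /i/, so it voices to [v]. /satofiurkeof/ → sadoviurkeof.
Rule 3 (pre-rhotic lowering): /u/ is a high vowel immediately before /r/, so it lowers to [o]. /sadoviurkeof/ → sadoviorkeof.
Rule 4 (final i-epenthesis): the form ends in the consonant /f/, so [i] is inserted word-finally. /sadoviorkeof/ → sadoviorkeofi.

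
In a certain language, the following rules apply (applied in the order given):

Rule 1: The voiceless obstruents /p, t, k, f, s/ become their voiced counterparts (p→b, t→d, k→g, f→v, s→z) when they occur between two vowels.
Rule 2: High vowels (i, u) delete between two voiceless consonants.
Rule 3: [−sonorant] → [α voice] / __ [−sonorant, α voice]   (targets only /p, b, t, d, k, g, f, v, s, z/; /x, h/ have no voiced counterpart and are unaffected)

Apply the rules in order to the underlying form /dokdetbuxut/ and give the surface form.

dogdedbuxt

Rule 1 (intervocalic voicing): no segment meets the environment; /dokdetbuxut/ is unchanged.
Rule 2 (high vowel syncope): /u/ is a high vowel flanked by voiceless consonants /x/ and /t/, so it deletes. /dokdetbuxut/ → dokdetbuxt.
Rule 3 (regressive voicing assimilation): /k/ precedes the voiced obstruent /d/, so it voices to [g] by assimilation. /t/ precedes the voiced obstruent /b/, so it voices to [d] by assimilation. /dokdetbuxt/ → dogdedbuxt.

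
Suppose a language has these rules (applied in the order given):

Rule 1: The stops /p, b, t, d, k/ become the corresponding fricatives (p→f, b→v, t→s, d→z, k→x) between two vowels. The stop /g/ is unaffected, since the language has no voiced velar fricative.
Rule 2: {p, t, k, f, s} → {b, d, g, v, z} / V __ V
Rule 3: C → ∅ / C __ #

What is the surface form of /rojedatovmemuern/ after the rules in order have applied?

rojezazovmemuer

Rule 1 (intervocalic spirantization): /d/ is a stop between vowels /e/ and /a/, so it spirantizes to the fricative [z]. /t/ is a stop between vowels /a/ and /o/, so it spirantizes to the fricative [s]. /rojedatovmemuern/ → rojezasovmemuern.
Rule 2 (intervocalic voicing): /s/ is a voiceless obstruent between vowels /a/ and /o/, so it voices to [z]. /rojezasovmemuern/ → rojezazovmemuern.
Rule 3 (final cluster simplification): /n/ is the second consonant of a word-final cluster /rn/, so it deletes. /rojezazovmemuern/ → rojezazovmemuer.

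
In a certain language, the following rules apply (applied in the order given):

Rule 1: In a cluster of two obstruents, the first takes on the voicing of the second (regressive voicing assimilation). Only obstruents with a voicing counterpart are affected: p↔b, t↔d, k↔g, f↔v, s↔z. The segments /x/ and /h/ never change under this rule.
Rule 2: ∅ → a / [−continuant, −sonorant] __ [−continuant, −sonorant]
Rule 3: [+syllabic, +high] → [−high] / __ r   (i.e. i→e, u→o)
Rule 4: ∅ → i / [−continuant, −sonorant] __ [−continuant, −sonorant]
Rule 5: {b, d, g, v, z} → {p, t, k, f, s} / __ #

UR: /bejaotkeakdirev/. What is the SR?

bejaotakeagaderef

Rule 1 (regressive voicing assimilation): /k/ precedes the voiced obstruent /d/, so it voices to [g] by assimilation. /bejaotkeakdirev/ → bejaotkeagdirev.
Rule 2 (stop-cluster a-epenthesis): /t/ and /k/ form a stop–stop cluster, so [a] is inserted between them. /g/ and /d/ form a stop–stop cluster, so [a] is inserted between them. /bejaotkeagdirev/ → bejaotakeagadirev.
Rule 3 (pre-rhotic lowering): /i/ is a high vowel immediately before /r/, so it lowers to [e]. /bejaotakeagadirev/ → bejaotakeagaderev.
Rule 4 (stop-cluster i-epenthesis): no segment meets the environment; /bejaotakeagaderev/ is unchanged.
Rule 5 (final devoicing): /v/ is a voiced obstruent in word-final position, so it devoices to [f]. /bejaotakeagaderev/ → bejaotakeagaderef.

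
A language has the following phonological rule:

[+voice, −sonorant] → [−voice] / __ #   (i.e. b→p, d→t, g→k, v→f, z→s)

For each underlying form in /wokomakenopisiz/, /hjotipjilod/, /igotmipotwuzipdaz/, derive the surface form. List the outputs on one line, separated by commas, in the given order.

/wokomakenopisiz/: /z/ is a voiced obstruent in word-final position, so it devoices to [s]. → [wokomakenopisis].
/hjotipjilod/: /d/ is a voiced obstruent in word-final position, so it devoices to [t]. → [hjotipjilot].
/igotmipotwuzipdaz/: /z/ is a voiced obstruent in word-final position, so it devoices to [s]. → [igotmipotwuzipdas].

wokomakenopisis, hjotipjilot, igotmipotwuzipdas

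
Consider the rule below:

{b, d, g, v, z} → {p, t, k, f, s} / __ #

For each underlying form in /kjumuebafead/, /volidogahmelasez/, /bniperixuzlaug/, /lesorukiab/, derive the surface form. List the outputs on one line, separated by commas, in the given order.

kjumuebafeat, volidogahmelases, bniperixuzlauk, lesorukiap

/kjumuebafead/: /d/ is a voiced obstruent in word-final position, so it devoices to [t]. → [kjumuebafeat].
/volidogahmelasez/: /z/ is a voiced obstruent in word-final position, so it devoices to [s]. → [volidogahmelases].
/bniperixuzlaug/: /g/ is a voiced obstruent in word-final position, so it devoices to [k]. → [bniperixuzlauk].
/lesorukiab/: /b/ is a voiced obstruent in word-final position, so it devoices to [p]. → [lesorukiap].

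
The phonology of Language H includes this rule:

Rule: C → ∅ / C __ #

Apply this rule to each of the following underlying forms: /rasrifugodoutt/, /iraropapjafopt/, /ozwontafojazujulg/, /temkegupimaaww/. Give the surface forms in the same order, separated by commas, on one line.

/rasrifugodoutt/: /t/ is the second consonant of a word-final cluster /tt/, so it deletes. → [rasrifugodout].
/iraropapjafopt/: /t/ is the second consonant of a word-final cluster /pt/, so it deletes. → [iraropapjafop].
/ozwontafojazujulg/: /g/ is the second consonant of a word-final cluster /lg/, so it deletes. → [ozwontafojazujul].
/temkegupimaaww/: /w/ is the second consonant of a word-final cluster /ww/, so it deletes. → [temkegupimaaw].

rasrifugodout, iraropapjafop, ozwontafojazujul, temkegupimaaw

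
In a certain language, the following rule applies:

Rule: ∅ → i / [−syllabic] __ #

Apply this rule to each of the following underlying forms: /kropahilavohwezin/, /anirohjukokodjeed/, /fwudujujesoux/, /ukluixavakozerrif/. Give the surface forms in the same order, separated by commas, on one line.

/kropahilavohwezin/: the form ends in the consonant /n/, so [i] is inserted word-finally. → [kropahilavohwezini].
/anirohjukokodjeed/: the form ends in the consonant /d/, so [i] is inserted word-finally. → [anirohjukokodjeedi].
/fwudujujesoux/: the form ends in the consonant /x/, so [i] is inserted word-finally. → [fwudujujesouxi].
/ukluixavakozerrif/: the form ends in the consonant /f/, so [i] is inserted word-finally. → [ukluixavakozerrifi].

kropahilavohwezini, anirohjukokodjeedi, fwudujujesouxi, ukluixavakozerrifi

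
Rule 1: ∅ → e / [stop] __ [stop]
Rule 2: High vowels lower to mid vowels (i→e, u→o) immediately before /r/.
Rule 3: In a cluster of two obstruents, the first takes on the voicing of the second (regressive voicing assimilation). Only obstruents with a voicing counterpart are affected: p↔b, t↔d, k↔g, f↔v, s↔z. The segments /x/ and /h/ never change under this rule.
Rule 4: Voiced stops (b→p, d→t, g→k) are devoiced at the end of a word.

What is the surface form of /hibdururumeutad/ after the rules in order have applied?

Rule 1 (stop-cluster e-epenthesis): /b/ and /d/ form a stop–stop cluster, so [e] is inserted between them. /hibdururumeutad/ → hibedururumeutad.
Rule 2 (pre-rhotic lowering): /u/ is a high vowel immediately before /r/, so it lowers to [o]. /u/ is a high vowel immediately before /r/, so it lowers to [o]. /hibedururumeutad/ → hibedororumeutad.
Rule 3 (regressive voicing assimilation): no segment meets the environment; /hibedororumeutad/ is unchanged.
Rule 4 (final devoicing): /d/ is a voiced stop in word-final position, so it devoices to [t]. /hibedororumeutad/ → hibedororumeutat.

hibedororumeutat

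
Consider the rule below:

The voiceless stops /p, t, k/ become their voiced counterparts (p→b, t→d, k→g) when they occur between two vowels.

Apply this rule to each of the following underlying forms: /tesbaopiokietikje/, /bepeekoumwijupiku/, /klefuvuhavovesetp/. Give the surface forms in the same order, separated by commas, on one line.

tesbaobiogiedikje, bebeegoumwijubigu, klefuvuhavovesetp

/tesbaopiokietikje/: /p/ is a voiceless stop between vowels /o/ and /i/, so it voices to [b]. /k/ is a voiceless stop between vowels /o/ and /i/, so it voices to [g]. /t/ is a voiceless stop between vowels /e/ and /i/, so it voices to [d]. → [tesbaobiogiedikje].
/bepeekoumwijupiku/: /p/ is a voiceless stop between vowels /e/ and /e/, so it voices to [b]. /k/ is a voiceless stop between vowels /e/ and /o/, so it voices to [g]. /p/ is a voiceless stop between vowels /u/ and /i/, so it voices to [b]. /k/ is a voiceless stop between vowels /i/ and /u/, so it voices to [g]. → [bebeegoumwijubigu].
/klefuvuhavovesetp/: the rule's environment is not met; surfaces unchanged as [klefuvuhavovesetp].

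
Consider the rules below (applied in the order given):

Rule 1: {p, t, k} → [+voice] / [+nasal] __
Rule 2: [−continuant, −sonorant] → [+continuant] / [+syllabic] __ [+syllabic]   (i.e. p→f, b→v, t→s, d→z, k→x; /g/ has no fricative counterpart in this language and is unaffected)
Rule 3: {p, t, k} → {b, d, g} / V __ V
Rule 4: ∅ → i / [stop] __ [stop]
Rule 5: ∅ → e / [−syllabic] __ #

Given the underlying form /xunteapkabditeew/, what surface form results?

xundeapikabidiseewe

Rule 1 (post-nasal voicing): /t/ is a voiceless stop immediately after the nasal /n/, so it voices to [d]. /xunteapkabditeew/ → xundeapkabditeew.
Rule 2 (intervocalic spirantization): /t/ is a stop between vowels /i/ and /e/, so it spirantizes to the fricative [s]. /xundeapkabditeew/ → xundeapkabdiseew.
Rule 3 (intervocalic voicing): no segment meets the environment; /xundeapkabdiseew/ is unchanged.
Rule 4 (stop-cluster i-epenthesis): /p/ and /k/ form a stop–stop cluster, so [i] is inserted between them. /b/ and /d/ form a stop–stop cluster, so [i] is inserted between them. /xundeapkabdiseew/ → xundeapikabidiseew.
Rule 5 (final e-epenthesis): the form ends in the consonant /w/, so [e] is inserted word-finally. /xundeapikabidiseew/ → xundeapikabidiseewe.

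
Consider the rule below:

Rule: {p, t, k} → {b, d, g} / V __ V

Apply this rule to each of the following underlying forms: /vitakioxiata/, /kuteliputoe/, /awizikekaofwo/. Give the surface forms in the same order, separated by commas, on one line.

/vitakioxiata/: /t/ is a voiceless stop between vowels /i/ and /a/, so it voices to [d]. /k/ is a voiceless stop between vowels /a/ and /i/, so it voices to [g]. /t/ is a voiceless stop between vowels /a/ and /a/, so it voices to [d]. → [vidagioxiada].
/kuteliputoe/: /t/ is a voiceless stop between vowels /u/ and /e/, so it voices to [d]. /p/ is a voiceless stop between vowels /i/ and /u/, so it voices to [b]. /t/ is a voiceless stop between vowels /u/ and /o/, so it voices to [d]. → [kudelibudoe].
/awizikekaofwo/: /k/ is a voiceless stop between vowels /i/ and /e/, so it voices to [g]. /k/ is a voiceless stop between vowels /e/ and /a/, so it voices to [g]. → [awizigegaofwo].

vidagioxiada, kudelibudoe, awizigegaofwo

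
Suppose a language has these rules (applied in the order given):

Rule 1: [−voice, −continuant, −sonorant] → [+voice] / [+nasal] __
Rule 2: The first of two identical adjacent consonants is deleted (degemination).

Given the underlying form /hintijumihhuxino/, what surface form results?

hindijumihuxino

Rule 1 (post-nasal voicing): /t/ is a voiceless stop immediately after the nasal /n/, so it voices to [d]. /hintijumihhuxino/ → hindijumihhuxino.
Rule 2 (degemination): /hh/ is a geminate; the first /h/ deletes. /hindijumihhuxino/ → hindijumihuxino.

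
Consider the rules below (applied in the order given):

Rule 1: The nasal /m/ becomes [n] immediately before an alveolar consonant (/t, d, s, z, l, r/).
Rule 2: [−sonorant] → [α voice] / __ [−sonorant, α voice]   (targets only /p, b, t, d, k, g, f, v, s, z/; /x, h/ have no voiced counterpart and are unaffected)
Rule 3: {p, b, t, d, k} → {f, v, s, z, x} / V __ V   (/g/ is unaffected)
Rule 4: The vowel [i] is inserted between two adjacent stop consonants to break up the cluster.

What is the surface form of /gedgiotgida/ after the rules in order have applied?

Rule 1 (nasal place assimilation): no segment meets the environment; /gedgiotgida/ is unchanged.
Rule 2 (regressive voicing assimilation): /t/ precedes the voiced obstruent /g/, so it voices to [d] by assimilation. /gedgiotgida/ → gedgiodgida.
Rule 3 (intervocalic spirantization): /d/ is a stop between vowels /i/ and /a/, so it spirantizes to the fricative [z]. /gedgiodgida/ → gedgiodgiza.
Rule 4 (stop-cluster i-epenthesis): /d/ and /g/ form a stop–stop cluster, so [i] is inserted between them. /d/ and /g/ form a stop–stop cluster, so [i] is inserted between them. /gedgiodgiza/ → gedigiodigiza.

gedigiodigiza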